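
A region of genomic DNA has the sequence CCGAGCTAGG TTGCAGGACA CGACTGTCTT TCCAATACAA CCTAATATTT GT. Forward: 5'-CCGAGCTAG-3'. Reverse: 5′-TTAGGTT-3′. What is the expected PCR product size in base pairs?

45 bp

The forward primer matches the template at positions 1–9.
Taking the reverse complement of TTAGGTT gives AACCTAA, found at positions 39–45 on the template; the primer anneals here to the top strand with its 3' end pointing upstream.
Product length = (reverse-primer end) − (forward-primer start) + 1 = 45 − 1 + 1 = 45 bp.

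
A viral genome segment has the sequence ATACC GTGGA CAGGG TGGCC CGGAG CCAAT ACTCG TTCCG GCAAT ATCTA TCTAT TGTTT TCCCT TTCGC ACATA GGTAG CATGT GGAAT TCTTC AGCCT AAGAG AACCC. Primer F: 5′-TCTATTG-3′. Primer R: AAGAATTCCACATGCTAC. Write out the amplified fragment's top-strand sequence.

Scanning the template, TCTATTG occurs at positions 51–57; this primer anneals to the bottom strand there with its 3' end pointing downstream.
Reverse complement of the reverse primer: GTAGCATGTGGAATTCTT. This occurs on the top strand at positions 77–94.
The product is the template from position 51 through 94 (44 bp).

5'-TCTATTGTTTTCCCTTTCGCACATAGGTAGCATGTGGAATTCTT-3'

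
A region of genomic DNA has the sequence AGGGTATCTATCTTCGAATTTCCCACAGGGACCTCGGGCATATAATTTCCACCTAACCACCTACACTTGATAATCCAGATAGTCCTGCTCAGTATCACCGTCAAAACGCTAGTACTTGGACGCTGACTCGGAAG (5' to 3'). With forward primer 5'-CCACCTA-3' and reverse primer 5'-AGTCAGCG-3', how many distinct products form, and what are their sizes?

The forward primer CCACCTA matches the top strand at positions 49–55, 57–63.
The reverse primer's reverse complement is CGCTGACT, matching at positions 121–128.
Each forward site pairs with the reverse site to give a product ending at position 128: sizes 80, 72 bp.

Two products: 80 bp, 72 bp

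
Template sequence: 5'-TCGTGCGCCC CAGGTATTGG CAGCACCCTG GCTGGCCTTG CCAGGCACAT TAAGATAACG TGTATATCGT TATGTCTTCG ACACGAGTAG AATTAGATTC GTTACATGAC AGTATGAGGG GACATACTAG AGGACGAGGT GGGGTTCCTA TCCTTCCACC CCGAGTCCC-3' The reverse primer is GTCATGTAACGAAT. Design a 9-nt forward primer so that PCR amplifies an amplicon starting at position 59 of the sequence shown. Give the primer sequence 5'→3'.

5'-CGTGTATAT-3'

The reverse primer's reverse complement ATTCGTTACATGAC matches the template at positions 97–110; the product starts at position 59.
The forward primer is identical to the top strand over positions 59–67: CGTGTATAT.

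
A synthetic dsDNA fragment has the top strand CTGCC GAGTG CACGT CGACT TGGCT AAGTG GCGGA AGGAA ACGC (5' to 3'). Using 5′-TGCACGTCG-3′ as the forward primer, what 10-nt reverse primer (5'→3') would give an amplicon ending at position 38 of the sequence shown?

The forward primer binds at positions 9–17; the product's 3' end on the top strand is position 38.
The reverse primer anneals to the top strand over positions 29–38, i.e. to TGGCGGAAGG.
Its sequence written 5'→3' is the reverse complement: CCTTCCGCCA.

5'-CCTTCCGCCA-3'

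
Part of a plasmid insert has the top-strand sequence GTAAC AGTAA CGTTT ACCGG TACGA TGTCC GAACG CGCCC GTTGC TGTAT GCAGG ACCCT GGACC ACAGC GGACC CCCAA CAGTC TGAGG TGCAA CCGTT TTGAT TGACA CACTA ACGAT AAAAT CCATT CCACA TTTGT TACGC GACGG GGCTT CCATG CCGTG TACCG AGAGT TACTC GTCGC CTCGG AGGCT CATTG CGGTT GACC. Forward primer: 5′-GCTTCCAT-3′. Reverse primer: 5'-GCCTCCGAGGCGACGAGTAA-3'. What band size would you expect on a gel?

Forward primer GCTTCCAT is found on the top strand at positions 152–159.
The reverse primer's reverse complement is TTACTCGTCGCCTCGGAGGC, which matches the template at positions 175–194.
Amplicon spans positions 152–194: 43 bp.

43 bp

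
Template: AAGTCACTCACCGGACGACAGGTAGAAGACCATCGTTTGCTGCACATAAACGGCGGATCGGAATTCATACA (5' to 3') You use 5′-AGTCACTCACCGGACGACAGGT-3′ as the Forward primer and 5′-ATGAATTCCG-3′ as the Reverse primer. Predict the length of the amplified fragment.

67 bp

Scanning the template, AGTCACTCACCGGACGACAGGT occurs at positions 2–23; this primer anneals to the bottom strand there with its 3' end pointing downstream.
Reverse complement of the reverse primer: CGGAATTCAT. This occurs on the top strand at positions 59–68.
Product length = (reverse-primer end) − (forward-primer start) + 1 = 68 − 2 + 1 = 67 bp.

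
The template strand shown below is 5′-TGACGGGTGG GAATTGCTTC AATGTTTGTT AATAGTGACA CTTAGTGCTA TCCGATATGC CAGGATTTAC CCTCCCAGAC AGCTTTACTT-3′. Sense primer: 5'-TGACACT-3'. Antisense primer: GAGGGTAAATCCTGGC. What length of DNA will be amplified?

The forward primer matches the template at positions 36–42.
Reverse complement of the reverse primer: GCCAGGATTTACCCTC. This occurs on the top strand at positions 59–74.
Amplicon spans positions 36–74: 39 bp.

39 bp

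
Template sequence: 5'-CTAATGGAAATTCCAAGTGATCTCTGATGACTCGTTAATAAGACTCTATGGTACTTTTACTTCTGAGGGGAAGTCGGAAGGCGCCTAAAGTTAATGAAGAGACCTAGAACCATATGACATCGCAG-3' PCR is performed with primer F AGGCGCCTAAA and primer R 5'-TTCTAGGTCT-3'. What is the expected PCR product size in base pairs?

Scanning the template, AGGCGCCTAAA occurs at positions 79–89; this primer anneals to the bottom strand there with its 3' end pointing downstream.
The reverse primer's reverse complement is AGACCTAGAA, which matches the template at positions 100–109.
Product length = (reverse-primer end) − (forward-primer start) + 1 = 109 − 79 + 1 = 31 bp.

31 bp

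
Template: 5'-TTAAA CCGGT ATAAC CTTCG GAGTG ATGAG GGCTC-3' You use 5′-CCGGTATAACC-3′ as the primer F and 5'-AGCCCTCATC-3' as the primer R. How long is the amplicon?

Forward primer CCGGTATAACC is found on the top strand at positions 6–16.
Taking the reverse complement of AGCCCTCATC gives GATGAGGGCT, found at positions 25–34 on the template; the primer anneals here to the top strand with its 3' end pointing upstream.
The product runs from position 6 to position 34, so its length is 34 − 6 + 1 = 29 bp.

29 bp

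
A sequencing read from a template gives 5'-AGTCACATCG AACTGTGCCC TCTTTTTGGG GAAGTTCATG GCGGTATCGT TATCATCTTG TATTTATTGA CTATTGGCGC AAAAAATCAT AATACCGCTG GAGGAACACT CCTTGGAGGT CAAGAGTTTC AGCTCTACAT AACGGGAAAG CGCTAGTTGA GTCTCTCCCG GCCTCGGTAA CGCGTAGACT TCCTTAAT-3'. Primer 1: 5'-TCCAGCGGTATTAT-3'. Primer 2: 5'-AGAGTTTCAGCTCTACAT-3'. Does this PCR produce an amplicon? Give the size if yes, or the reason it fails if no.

Primer 1 (TCCAGCGGTATTAT) has reverse complement ATAATACCGCTGGA, which matches the top strand at positions 89–102; primer 1 anneals to the top strand there with its 3' end pointing upstream toward position 89.
Primer 2 (AGAGTTTCAGCTCTACAT) matches the top strand directly at positions 123–140; it anneals to the bottom strand with its 3' end pointing downstream toward position 140.
The 3' ends diverge (primer 1 extends toward position 1, primer 2 toward position 198), so the primers never converge on a shared product.

No product — the primers' 3' ends point away from each other.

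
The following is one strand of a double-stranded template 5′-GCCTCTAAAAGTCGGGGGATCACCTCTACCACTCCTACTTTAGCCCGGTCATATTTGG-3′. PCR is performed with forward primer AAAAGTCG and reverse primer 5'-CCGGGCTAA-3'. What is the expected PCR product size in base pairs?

42 bp

Forward primer AAAAGTCG is found on the top strand at positions 7–14.
Taking the reverse complement of CCGGGCTAA gives TTAGCCCGG, found at positions 40–48 on the template; the primer anneals here to the top strand with its 3' end pointing upstream.
Product length = (reverse-primer end) − (forward-primer start) + 1 = 48 − 7 + 1 = 42 bp.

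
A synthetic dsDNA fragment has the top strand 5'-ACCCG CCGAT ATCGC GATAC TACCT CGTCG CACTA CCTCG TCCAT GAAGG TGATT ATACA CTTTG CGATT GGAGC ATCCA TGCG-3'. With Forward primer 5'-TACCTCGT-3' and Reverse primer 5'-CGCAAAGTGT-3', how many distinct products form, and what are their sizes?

Two products: 47 bp, 34 bp

The forward primer TACCTCGT matches the top strand at positions 21–28, 34–41.
The reverse primer's reverse complement is ACACTTTGCG, matching at positions 58–67.
Each forward site pairs with the reverse site to give a product ending at position 67: sizes 47, 34 bp.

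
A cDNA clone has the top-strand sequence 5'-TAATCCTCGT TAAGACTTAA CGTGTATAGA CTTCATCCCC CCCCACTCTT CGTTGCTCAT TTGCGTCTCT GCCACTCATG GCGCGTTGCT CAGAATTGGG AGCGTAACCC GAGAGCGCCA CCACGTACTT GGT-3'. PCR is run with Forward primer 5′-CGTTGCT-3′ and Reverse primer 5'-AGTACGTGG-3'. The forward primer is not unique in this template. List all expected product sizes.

79 bp, 46 bp

The forward primer CGTTGCT matches the top strand at positions 51–57, 84–90.
The reverse primer's reverse complement is CCACGTACT, matching at positions 121–129.
Each forward site pairs with the reverse site to give a product ending at position 129: sizes 79, 46 bp.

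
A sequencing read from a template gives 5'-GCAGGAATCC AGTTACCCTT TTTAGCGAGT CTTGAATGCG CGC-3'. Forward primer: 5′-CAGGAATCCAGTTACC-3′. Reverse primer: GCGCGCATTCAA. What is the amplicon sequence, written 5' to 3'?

Scanning the template, CAGGAATCCAGTTACC occurs at positions 2–17; this primer anneals to the bottom strand there with its 3' end pointing downstream.
Taking the reverse complement of GCGCGCATTCAA gives TTGAATGCGCGC, found at positions 32–43 on the template; the primer anneals here to the top strand with its 3' end pointing upstream.
The product is the template from position 2 through 43 (42 bp).

5'-CAGGAATCCAGTTACCCTTTTTAGCGAGTCTTGAATGCGCGC-3'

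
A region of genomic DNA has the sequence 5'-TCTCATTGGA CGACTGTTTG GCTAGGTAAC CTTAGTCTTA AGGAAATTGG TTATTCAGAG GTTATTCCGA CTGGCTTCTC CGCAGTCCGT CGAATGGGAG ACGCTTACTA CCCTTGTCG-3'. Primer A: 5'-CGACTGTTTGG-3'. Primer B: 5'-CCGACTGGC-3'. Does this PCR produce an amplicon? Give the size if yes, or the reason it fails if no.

No product — both primers anneal to the same strand and extend in the same direction.

Primer A (CGACTGTTTGG) matches the top strand at positions 11–21 (3' end points downstream).
Primer B (CCGACTGGC) also matches the top strand directly, at positions 67–75 — its reverse complement GCCAGTCGG is not present.
Both primers anneal to the bottom strand with 3' ends pointing the same way, so neither can prime synthesis back toward the other.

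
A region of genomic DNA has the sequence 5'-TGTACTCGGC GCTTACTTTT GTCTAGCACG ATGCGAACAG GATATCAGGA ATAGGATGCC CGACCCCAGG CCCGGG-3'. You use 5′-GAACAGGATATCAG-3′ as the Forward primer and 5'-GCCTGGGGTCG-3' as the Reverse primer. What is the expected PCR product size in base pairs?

Scanning the template, GAACAGGATATCAG occurs at positions 35–48; this primer anneals to the bottom strand there with its 3' end pointing downstream.
Taking the reverse complement of GCCTGGGGTCG gives CGACCCCAGGC, found at positions 61–71 on the template; the primer anneals here to the top strand with its 3' end pointing upstream.
The product runs from position 35 to position 71, so its length is 71 − 35 + 1 = 37 bp.

37 bp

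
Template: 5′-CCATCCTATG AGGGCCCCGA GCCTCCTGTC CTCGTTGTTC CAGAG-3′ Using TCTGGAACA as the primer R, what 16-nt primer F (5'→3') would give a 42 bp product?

The reverse primer's reverse complement TGTTCCAGA matches the template at positions 36–44, so the product ends at position 44.
A 42 bp product then starts at position 44 − 42 + 1 = 3.
The forward primer is identical to the top strand there: ATCCTATGAGGGCCCC.

5'-ATCCTATGAGGGCCCC-3'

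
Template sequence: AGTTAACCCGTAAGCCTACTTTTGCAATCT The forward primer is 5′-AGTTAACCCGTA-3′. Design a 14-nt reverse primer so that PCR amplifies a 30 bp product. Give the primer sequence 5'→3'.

5'-AGATTGCAAAAGTA-3'

The forward primer binds at positions 1–12, so a 30 bp product ends at position 1 + 30 − 1 = 30.
The reverse primer anneals to the top strand over positions 17–30, i.e. to TACTTTTGCAATCT.
Its sequence written 5'→3' is the reverse complement: AGATTGCAAAAGTA.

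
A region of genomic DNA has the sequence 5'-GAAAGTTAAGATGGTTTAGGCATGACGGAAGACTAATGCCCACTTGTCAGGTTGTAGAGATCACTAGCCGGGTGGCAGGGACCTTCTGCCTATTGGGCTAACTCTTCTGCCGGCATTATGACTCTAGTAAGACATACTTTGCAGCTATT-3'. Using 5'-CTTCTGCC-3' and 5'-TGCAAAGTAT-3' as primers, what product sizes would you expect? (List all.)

61 bp, 40 bp

The forward primer CTTCTGCC matches the top strand at positions 83–90, 104–111.
The reverse primer's reverse complement is ATACTTTGCA, matching at positions 134–143.
Each forward site pairs with the reverse site to give a product ending at position 143: sizes 61, 40 bp.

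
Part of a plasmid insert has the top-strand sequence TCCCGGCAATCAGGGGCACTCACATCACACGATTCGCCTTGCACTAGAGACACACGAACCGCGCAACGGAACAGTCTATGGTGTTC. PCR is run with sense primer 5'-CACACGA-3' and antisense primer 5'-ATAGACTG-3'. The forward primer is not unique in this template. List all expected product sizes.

54 bp, 29 bp

The forward primer CACACGA matches the top strand at positions 26–32, 51–57.
The reverse primer's reverse complement is CAGTCTAT, matching at positions 72–79.
Each forward site pairs with the reverse site to give a product ending at position 79: sizes 54, 29 bp.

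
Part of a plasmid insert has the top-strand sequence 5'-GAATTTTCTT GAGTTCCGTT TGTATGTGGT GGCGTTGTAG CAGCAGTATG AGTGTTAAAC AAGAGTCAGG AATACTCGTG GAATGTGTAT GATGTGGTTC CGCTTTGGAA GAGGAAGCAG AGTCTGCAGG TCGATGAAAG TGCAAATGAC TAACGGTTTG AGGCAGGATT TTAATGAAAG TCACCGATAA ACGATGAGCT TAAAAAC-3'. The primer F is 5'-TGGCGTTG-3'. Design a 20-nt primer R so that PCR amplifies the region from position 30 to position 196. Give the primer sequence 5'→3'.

5'-CATCGTTTATCGGTGACTTT-3'

The product's 3' end on the top strand is position 196.
The reverse primer anneals to the top strand over positions 177–196, i.e. to AAAGTCACCGATAAACGATG.
Its sequence written 5'→3' is the reverse complement: CATCGTTTATCGGTGACTTT.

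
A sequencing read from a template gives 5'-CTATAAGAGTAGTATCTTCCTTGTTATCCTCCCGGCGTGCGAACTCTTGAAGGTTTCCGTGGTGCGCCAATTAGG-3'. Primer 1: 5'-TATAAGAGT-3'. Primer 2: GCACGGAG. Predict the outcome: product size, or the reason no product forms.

No product — primer 2 has no binding site in the template.

Primer 2 (GCACGGAG) does not match the top strand, and its reverse complement CTCCGTGC does not match either.
With no annealing site for primer 2, no amplification occurs.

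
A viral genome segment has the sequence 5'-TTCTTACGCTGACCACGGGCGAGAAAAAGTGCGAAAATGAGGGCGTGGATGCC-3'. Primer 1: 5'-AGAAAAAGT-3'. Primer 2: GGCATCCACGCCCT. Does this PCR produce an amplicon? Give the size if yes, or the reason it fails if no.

Primer 1 (AGAAAAAGT) matches the top strand at positions 22–30; it acts as a forward primer.
Primer 2's reverse complement is AGGGCGTGGATGCC, matching the top strand at positions 40–53; it acts as a reverse primer.
The 3' ends face each other across positions 22–53, giving a 32 bp product.

Yes — a 32 bp product.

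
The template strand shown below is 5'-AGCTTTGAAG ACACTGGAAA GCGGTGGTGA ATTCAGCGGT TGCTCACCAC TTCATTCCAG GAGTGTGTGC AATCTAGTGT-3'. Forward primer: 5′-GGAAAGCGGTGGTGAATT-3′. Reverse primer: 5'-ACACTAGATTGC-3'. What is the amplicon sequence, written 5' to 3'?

Forward primer GGAAAGCGGTGGTGAATT is found on the top strand at positions 16–33.
Taking the reverse complement of ACACTAGATTGC gives GCAATCTAGTGT, found at positions 69–80 on the template; the primer anneals here to the top strand with its 3' end pointing upstream.
The product is the template from position 16 through 80 (65 bp).

5'-GGAAAGCGGTGGTGAATTCAGCGGTTGCTCACCACTTCATTCCAGGAGTGTGTGCAATCTAGTGT-3'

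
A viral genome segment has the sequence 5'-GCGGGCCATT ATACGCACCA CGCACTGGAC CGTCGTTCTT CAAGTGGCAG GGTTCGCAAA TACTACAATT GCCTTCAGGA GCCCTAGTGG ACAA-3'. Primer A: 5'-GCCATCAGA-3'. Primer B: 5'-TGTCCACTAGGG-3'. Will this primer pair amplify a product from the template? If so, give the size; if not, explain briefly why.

Primer A (GCCATCAGA) does not match the top strand, and its reverse complement TCTGATGGC does not match either.
With no annealing site for primer A, no amplification occurs.

No product — primer A has no binding site in the template.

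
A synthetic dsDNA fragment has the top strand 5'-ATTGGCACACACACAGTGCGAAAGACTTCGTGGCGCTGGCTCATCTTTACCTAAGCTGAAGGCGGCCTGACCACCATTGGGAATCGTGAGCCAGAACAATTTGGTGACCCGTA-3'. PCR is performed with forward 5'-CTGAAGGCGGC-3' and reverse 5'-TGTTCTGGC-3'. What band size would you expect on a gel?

43 bp

The forward primer matches the template at positions 56–66.
Reverse complement of the reverse primer: GCCAGAACA. This occurs on the top strand at positions 90–98.
Product length = (reverse-primer end) − (forward-primer start) + 1 = 98 − 56 + 1 = 43 bp.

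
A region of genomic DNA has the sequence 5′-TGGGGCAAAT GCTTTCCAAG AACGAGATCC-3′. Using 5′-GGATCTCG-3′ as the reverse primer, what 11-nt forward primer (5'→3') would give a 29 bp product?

The reverse primer's reverse complement CGAGATCC matches the template at positions 23–30, so the product ends at position 30.
A 29 bp product then starts at position 30 − 29 + 1 = 2.
The forward primer is identical to the top strand there: GGGGCAAATGC.

5'-GGGGCAAATGC-3'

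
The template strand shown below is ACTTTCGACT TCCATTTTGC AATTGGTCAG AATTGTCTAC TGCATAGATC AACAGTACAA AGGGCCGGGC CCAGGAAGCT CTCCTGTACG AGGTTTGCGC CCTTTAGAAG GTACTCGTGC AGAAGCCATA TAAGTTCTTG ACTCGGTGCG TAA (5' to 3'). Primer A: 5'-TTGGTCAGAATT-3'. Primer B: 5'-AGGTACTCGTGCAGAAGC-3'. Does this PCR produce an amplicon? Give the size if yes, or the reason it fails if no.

Primer A (TTGGTCAGAATT) matches the top strand at positions 23–34 (3' end points downstream).
Primer B (AGGTACTCGTGCAGAAGC) also matches the top strand directly, at positions 109–126 — its reverse complement GCTTCTGCACGAGTACCT is not present.
Both primers anneal to the bottom strand with 3' ends pointing the same way, so neither can prime synthesis back toward the other.

No product — both primers anneal to the same strand and extend in the same direction.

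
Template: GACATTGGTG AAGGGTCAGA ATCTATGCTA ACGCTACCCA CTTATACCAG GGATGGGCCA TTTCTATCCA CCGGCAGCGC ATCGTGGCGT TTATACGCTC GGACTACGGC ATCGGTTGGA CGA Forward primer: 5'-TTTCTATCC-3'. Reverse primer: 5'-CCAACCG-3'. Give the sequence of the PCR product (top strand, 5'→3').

5'-TTTCTATCCACCGGCAGCGCATCGTGGCGTTTATACGCTCGGACTACGGCATCGGTTGG-3'

Scanning the template, TTTCTATCC occurs at positions 61–69; this primer anneals to the bottom strand there with its 3' end pointing downstream.
Reverse complement of the reverse primer: CGGTTGG. This occurs on the top strand at positions 113–119.
The product is the template from position 61 through 119 (59 bp).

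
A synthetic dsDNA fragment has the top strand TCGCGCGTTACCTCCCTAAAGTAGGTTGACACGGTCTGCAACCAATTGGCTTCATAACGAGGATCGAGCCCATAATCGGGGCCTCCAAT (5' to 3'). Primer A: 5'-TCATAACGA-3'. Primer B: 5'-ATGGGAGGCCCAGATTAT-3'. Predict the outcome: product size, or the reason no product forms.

Primer B (ATGGGAGGCCCAGATTAT) does not match the top strand, and its reverse complement ATAATCTGGGCCTCCCAT does not match either.
With no annealing site for primer B, no amplification occurs.

No product — primer B has no binding site in the template.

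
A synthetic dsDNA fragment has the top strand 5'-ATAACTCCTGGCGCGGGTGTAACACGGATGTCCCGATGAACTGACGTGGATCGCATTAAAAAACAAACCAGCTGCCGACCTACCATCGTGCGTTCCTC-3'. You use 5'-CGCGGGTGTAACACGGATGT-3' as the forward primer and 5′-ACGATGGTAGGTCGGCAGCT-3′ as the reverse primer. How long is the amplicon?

The forward primer matches the template at positions 12–31.
The reverse primer's reverse complement is AGCTGCCGACCTACCATCGT, which matches the template at positions 70–89.
Product length = (reverse-primer end) − (forward-primer start) + 1 = 89 − 12 + 1 = 78 bp.

78 bp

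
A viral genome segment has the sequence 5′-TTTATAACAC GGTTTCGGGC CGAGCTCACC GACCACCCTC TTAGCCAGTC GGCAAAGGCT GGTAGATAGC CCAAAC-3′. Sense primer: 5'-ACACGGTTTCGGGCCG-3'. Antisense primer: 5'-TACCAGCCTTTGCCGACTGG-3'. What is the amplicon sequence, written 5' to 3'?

Scanning the template, ACACGGTTTCGGGCCG occurs at positions 7–22; this primer anneals to the bottom strand there with its 3' end pointing downstream.
Reverse complement of the reverse primer: CCAGTCGGCAAAGGCTGGTA. This occurs on the top strand at positions 45–64.
The product is the template from position 7 through 64 (58 bp).

5'-ACACGGTTTCGGGCCGAGCTCACCGACCACCCTCTTAGCCAGTCGGCAAAGGCTGGTA-3'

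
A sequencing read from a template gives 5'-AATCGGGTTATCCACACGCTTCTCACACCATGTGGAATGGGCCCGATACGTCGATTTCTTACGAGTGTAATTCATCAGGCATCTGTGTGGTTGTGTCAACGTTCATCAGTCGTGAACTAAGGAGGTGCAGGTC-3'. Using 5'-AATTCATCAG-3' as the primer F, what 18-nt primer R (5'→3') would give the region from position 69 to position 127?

5'-CACCTCCTTAGTTCACGA-3'

The product's 3' end on the top strand is position 127.
The reverse primer anneals to the top strand over positions 110–127, i.e. to TCGTGAACTAAGGAGGTG.
Its sequence written 5'→3' is the reverse complement: CACCTCCTTAGTTCACGA.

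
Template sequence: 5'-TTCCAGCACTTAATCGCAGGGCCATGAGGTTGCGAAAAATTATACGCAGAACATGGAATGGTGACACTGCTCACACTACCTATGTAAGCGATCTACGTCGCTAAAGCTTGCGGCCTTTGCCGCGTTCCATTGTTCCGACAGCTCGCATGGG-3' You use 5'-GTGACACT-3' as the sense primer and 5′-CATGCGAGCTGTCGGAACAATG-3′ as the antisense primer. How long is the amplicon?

The forward primer matches the template at positions 61–68.
The reverse primer's reverse complement is CATTGTTCCGACAGCTCGCATG, which matches the template at positions 128–149.
The product runs from position 61 to position 149, so its length is 149 − 61 + 1 = 89 bp.

89 bp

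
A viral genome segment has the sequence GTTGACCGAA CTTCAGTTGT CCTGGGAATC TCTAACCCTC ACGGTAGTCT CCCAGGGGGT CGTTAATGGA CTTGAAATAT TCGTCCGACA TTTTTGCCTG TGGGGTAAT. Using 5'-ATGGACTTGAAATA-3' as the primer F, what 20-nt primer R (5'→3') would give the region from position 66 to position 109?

The product's 3' end on the top strand is position 109.
The reverse primer anneals to the top strand over positions 90–109, i.e. to ATTTTTGCCTGTGGGGTAAT.
Its sequence written 5'→3' is the reverse complement: ATTACCCCACAGGCAAAAAT.

5'-ATTACCCCACAGGCAAAAAT-3'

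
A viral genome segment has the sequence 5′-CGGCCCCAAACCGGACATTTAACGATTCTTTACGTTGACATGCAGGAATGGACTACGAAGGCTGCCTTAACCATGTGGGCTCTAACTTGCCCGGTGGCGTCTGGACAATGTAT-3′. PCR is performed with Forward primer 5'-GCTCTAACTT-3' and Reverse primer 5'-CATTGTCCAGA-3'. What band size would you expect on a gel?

Scanning the template, GCTCTAACTT occurs at positions 79–88; this primer anneals to the bottom strand there with its 3' end pointing downstream.
The reverse primer's reverse complement is TCTGGACAATG, which matches the template at positions 100–110.
Product length = (reverse-primer end) − (forward-primer start) + 1 = 110 − 79 + 1 = 32 bp.

32 bp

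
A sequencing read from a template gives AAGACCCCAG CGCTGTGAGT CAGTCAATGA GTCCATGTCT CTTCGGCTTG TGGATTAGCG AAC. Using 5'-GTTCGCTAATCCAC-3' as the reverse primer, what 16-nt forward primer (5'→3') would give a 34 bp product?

5'-AGTCCATGTCTCTTCG-3'

The reverse primer's reverse complement GTGGATTAGCGAAC matches the template at positions 50–63, so the product ends at position 63.
A 34 bp product then starts at position 63 − 34 + 1 = 30.
The forward primer is identical to the top strand there: AGTCCATGTCTCTTCG.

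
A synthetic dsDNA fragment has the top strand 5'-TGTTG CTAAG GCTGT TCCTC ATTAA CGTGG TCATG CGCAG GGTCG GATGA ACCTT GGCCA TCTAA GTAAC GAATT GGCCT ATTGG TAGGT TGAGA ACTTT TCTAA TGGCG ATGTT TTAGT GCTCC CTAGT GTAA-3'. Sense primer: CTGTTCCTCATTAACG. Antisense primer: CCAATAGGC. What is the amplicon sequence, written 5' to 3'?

5'-CTGTTCCTCATTAACGTGGTCATGCGCAGGGTCGGATGAACCTTGGCCATCTAAGTAACGAATTGGCCTATTGG-3'

Scanning the template, CTGTTCCTCATTAACG occurs at positions 12–27; this primer anneals to the bottom strand there with its 3' end pointing downstream.
The reverse primer's reverse complement is GCCTATTGG, which matches the template at positions 77–85.
The product is the template from position 12 through 85 (74 bp).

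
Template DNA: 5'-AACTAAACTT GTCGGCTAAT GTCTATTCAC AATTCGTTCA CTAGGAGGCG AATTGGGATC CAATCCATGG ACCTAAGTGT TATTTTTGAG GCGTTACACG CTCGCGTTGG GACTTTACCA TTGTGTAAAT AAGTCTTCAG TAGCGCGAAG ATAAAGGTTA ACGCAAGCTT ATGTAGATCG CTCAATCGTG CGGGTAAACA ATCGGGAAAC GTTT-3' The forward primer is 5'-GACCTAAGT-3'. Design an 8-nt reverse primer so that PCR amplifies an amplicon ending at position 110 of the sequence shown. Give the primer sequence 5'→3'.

5'-CCAACGCG-3'

The forward primer binds at positions 70–78; the product's 3' end on the top strand is position 110.
The reverse primer anneals to the top strand over positions 103–110, i.e. to CGCGTTGG.
Its sequence written 5'→3' is the reverse complement: CCAACGCG.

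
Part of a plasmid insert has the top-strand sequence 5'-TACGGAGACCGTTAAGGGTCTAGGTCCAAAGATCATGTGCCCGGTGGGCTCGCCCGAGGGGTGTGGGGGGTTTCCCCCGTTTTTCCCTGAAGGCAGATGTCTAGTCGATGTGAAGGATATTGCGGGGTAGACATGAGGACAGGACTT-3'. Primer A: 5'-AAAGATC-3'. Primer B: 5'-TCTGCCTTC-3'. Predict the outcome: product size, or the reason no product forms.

Yes — a 70 bp product.

Primer A (AAAGATC) matches the top strand at positions 28–34; it acts as a forward primer.
Primer B's reverse complement is GAAGGCAGA, matching the top strand at positions 89–97; it acts as a reverse primer.
The 3' ends face each other across positions 28–97, giving a 70 bp product.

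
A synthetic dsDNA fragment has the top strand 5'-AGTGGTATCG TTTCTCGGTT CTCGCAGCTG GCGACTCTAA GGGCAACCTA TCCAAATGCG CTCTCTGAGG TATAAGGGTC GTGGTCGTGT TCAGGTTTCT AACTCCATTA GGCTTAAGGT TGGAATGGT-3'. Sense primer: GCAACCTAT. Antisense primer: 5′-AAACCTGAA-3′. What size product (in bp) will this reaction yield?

56 bp

Forward primer GCAACCTAT is found on the top strand at positions 43–51.
The reverse primer's reverse complement is TTCAGGTTT, which matches the template at positions 90–98.
The product runs from position 43 to position 98, so its length is 98 − 43 + 1 = 56 bp.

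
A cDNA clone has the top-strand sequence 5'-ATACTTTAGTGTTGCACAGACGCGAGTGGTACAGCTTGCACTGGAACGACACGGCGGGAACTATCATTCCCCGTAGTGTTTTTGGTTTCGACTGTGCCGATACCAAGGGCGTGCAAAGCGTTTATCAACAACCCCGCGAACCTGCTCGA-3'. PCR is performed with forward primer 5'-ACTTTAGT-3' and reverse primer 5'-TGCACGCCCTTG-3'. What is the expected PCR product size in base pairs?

The forward primer matches the template at positions 3–10.
Taking the reverse complement of TGCACGCCCTTG gives CAAGGGCGTGCA, found at positions 104–115 on the template; the primer anneals here to the top strand with its 3' end pointing upstream.
Amplicon spans positions 3–115: 113 bp.

113 bp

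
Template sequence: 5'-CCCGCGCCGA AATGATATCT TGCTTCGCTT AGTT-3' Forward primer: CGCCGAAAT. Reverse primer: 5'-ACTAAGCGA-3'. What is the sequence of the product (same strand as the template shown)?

5'-CGCCGAAATGATATCTTGCTTCGCTTAGT-3'

Forward primer CGCCGAAAT is found on the top strand at positions 5–13.
Reverse complement of the reverse primer: TCGCTTAGT. This occurs on the top strand at positions 25–33.
The product is the template from position 5 through 33 (29 bp).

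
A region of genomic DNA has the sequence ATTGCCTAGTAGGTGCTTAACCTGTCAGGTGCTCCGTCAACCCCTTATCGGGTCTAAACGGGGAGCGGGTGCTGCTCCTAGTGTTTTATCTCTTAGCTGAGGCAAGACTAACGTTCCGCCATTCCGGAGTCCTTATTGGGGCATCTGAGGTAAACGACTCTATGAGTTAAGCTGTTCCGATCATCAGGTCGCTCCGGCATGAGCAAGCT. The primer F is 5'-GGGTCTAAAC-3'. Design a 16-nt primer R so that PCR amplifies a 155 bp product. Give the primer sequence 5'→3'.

The forward primer binds at positions 50–59, so a 155 bp product ends at position 50 + 155 − 1 = 204.
The reverse primer anneals to the top strand over positions 189–204, i.e. to TCGCTCCGGCATGAGC.
Its sequence written 5'→3' is the reverse complement: GCTCATGCCGGAGCGA.

5'-GCTCATGCCGGAGCGA-3'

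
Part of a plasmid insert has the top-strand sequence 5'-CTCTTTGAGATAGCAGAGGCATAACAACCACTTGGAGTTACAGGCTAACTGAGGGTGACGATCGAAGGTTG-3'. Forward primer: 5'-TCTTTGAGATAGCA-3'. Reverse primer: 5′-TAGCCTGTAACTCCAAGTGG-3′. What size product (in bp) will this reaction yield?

46 bp

Scanning the template, TCTTTGAGATAGCA occurs at positions 2–15; this primer anneals to the bottom strand there with its 3' end pointing downstream.
Reverse complement of the reverse primer: CCACTTGGAGTTACAGGCTA. This occurs on the top strand at positions 28–47.
Product length = (reverse-primer end) − (forward-primer start) + 1 = 47 − 2 + 1 = 46 bp.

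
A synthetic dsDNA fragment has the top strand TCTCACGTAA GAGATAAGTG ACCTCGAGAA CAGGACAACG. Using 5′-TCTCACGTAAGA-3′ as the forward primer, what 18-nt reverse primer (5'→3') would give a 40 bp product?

The forward primer binds at positions 1–12, so a 40 bp product ends at position 1 + 40 − 1 = 40.
The reverse primer anneals to the top strand over positions 23–40, i.e. to CTCGAGAACAGGACAACG.
Its sequence written 5'→3' is the reverse complement: CGTTGTCCTGTTCTCGAG.

5'-CGTTGTCCTGTTCTCGAG-3'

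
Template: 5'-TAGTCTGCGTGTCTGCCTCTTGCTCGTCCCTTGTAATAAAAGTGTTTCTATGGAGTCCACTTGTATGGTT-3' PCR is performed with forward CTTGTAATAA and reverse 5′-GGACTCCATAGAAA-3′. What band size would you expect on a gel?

29 bp

Forward primer CTTGTAATAA is found on the top strand at positions 30–39.
Taking the reverse complement of GGACTCCATAGAAA gives TTTCTATGGAGTCC, found at positions 45–58 on the template; the primer anneals here to the top strand with its 3' end pointing upstream.
The product runs from position 30 to position 58, so its length is 58 − 30 + 1 = 29 bp.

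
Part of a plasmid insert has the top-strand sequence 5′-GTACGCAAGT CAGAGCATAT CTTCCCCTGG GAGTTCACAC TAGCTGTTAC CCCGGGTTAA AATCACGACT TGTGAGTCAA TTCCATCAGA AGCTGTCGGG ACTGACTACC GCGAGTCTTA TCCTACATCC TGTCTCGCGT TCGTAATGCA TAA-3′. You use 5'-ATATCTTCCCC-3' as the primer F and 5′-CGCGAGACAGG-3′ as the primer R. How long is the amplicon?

Forward primer ATATCTTCCCC is found on the top strand at positions 17–27.
Taking the reverse complement of CGCGAGACAGG gives CCTGTCTCGCG, found at positions 129–139 on the template; the primer anneals here to the top strand with its 3' end pointing upstream.
Amplicon spans positions 17–139: 123 bp.

123 bp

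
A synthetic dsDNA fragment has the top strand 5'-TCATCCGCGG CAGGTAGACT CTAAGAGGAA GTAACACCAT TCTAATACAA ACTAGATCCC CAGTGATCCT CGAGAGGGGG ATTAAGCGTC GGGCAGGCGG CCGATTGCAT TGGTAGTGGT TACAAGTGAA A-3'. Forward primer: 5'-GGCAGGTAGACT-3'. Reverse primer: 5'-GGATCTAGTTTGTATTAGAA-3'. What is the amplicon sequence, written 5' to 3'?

5'-GGCAGGTAGACTCTAAGAGGAAGTAACACCATTCTAATACAAACTAGATCC-3'

The forward primer matches the template at positions 9–20.
Taking the reverse complement of GGATCTAGTTTGTATTAGAA gives TTCTAATACAAACTAGATCC, found at positions 40–59 on the template; the primer anneals here to the top strand with its 3' end pointing upstream.
The product is the template from position 9 through 59 (51 bp).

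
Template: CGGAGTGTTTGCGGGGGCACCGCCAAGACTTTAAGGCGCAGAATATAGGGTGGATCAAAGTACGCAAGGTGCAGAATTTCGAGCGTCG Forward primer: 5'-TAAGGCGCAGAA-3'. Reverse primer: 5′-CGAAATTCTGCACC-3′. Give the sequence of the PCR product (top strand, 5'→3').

5'-TAAGGCGCAGAATATAGGGTGGATCAAAGTACGCAAGGTGCAGAATTTCG-3'

Scanning the template, TAAGGCGCAGAA occurs at positions 32–43; this primer anneals to the bottom strand there with its 3' end pointing downstream.
Reverse complement of the reverse primer: GGTGCAGAATTTCG. This occurs on the top strand at positions 68–81.
The product is the template from position 32 through 81 (50 bp).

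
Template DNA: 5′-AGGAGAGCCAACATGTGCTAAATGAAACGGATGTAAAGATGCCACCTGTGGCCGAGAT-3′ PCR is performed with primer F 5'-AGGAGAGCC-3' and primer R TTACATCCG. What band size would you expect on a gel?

36 bp

The forward primer matches the template at positions 1–9.
Taking the reverse complement of TTACATCCG gives CGGATGTAA, found at positions 28–36 on the template; the primer anneals here to the top strand with its 3' end pointing upstream.
The product runs from position 1 to position 36, so its length is 36 − 1 + 1 = 36 bp.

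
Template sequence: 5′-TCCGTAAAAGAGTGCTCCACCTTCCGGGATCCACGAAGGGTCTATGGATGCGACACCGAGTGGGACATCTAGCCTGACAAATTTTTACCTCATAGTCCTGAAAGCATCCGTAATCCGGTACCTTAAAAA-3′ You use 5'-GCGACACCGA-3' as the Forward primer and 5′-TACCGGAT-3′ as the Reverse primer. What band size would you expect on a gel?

71 bp

Forward primer GCGACACCGA is found on the top strand at positions 50–59.
The reverse primer's reverse complement is ATCCGGTA, which matches the template at positions 113–120.
Product length = (reverse-primer end) − (forward-primer start) + 1 = 120 − 50 + 1 = 71 bp.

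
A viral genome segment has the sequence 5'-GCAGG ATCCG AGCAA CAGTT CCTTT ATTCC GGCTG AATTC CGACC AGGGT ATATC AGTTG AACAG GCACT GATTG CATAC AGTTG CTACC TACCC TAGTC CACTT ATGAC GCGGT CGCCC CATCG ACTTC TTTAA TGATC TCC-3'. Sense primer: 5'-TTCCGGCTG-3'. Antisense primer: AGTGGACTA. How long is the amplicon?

The forward primer matches the template at positions 27–35.
Reverse complement of the reverse primer: TAGTCCACT. This occurs on the top strand at positions 96–104.
The product runs from position 27 to position 104, so its length is 104 − 27 + 1 = 78 bp.

78 bp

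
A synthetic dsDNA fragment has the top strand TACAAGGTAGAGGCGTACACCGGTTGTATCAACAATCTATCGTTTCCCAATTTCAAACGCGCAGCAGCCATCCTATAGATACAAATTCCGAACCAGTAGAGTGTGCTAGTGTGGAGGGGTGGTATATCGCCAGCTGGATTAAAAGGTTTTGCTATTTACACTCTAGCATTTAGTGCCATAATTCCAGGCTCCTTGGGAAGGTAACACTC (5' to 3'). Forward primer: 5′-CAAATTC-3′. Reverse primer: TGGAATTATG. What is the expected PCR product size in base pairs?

Scanning the template, CAAATTC occurs at positions 82–88; this primer anneals to the bottom strand there with its 3' end pointing downstream.
Reverse complement of the reverse primer: CATAATTCCA. This occurs on the top strand at positions 177–186.
Amplicon spans positions 82–186: 105 bp.

105 bp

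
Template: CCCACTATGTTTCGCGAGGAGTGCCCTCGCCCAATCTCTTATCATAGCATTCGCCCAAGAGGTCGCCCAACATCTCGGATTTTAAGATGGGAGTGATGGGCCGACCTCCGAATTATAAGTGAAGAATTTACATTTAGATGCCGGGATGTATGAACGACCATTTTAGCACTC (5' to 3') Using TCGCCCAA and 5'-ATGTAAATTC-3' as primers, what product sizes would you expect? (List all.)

The forward primer TCGCCCAA matches the top strand at positions 27–34, 51–58, 63–70.
The reverse primer's reverse complement is GAATTTACAT, matching at positions 124–133.
Each forward site pairs with the reverse site to give a product ending at position 133: sizes 107, 83, 71 bp.

107 bp, 83 bp, 71 bp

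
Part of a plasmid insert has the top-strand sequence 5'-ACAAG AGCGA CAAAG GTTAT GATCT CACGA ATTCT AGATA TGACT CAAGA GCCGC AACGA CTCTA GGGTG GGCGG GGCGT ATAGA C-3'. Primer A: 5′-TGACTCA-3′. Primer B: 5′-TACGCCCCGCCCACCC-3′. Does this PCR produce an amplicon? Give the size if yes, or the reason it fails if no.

Primer A (TGACTCA) matches the top strand at positions 41–47; it acts as a forward primer.
Primer B's reverse complement is GGGTGGGCGGGGCGTA, matching the top strand at positions 66–81; it acts as a reverse primer.
The 3' ends face each other across positions 41–81, giving a 41 bp product.

Yes — a 41 bp product.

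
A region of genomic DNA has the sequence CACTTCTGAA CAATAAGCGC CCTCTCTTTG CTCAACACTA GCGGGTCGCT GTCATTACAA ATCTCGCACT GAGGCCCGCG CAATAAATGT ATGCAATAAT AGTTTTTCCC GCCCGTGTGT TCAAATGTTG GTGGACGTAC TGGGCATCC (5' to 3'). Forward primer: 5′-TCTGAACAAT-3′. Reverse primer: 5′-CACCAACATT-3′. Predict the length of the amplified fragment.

Scanning the template, TCTGAACAAT occurs at positions 5–14; this primer anneals to the bottom strand there with its 3' end pointing downstream.
Taking the reverse complement of CACCAACATT gives AATGTTGGTG, found at positions 124–133 on the template; the primer anneals here to the top strand with its 3' end pointing upstream.
The product runs from position 5 to position 133, so its length is 133 − 5 + 1 = 129 bp.

129 bp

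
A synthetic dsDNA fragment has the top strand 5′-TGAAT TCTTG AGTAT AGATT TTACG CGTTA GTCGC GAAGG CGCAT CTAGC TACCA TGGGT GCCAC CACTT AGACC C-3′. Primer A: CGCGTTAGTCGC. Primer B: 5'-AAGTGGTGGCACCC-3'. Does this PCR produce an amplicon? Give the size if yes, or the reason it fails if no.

Primer A (CGCGTTAGTCGC) matches the top strand at positions 24–35; it acts as a forward primer.
Primer B's reverse complement is GGGTGCCACCACTT, matching the top strand at positions 57–70; it acts as a reverse primer.
The 3' ends face each other across positions 24–70, giving a 47 bp product.

Yes — a 47 bp product.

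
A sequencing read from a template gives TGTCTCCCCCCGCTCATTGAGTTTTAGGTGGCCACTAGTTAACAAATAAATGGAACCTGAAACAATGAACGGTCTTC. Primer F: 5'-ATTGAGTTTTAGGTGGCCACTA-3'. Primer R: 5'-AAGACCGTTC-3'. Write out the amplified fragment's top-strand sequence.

Scanning the template, ATTGAGTTTTAGGTGGCCACTA occurs at positions 16–37; this primer anneals to the bottom strand there with its 3' end pointing downstream.
Taking the reverse complement of AAGACCGTTC gives GAACGGTCTT, found at positions 67–76 on the template; the primer anneals here to the top strand with its 3' end pointing upstream.
The product is the template from position 16 through 76 (61 bp).

5'-ATTGAGTTTTAGGTGGCCACTAGTTAACAAATAAATGGAACCTGAAACAATGAACGGTCTT-3'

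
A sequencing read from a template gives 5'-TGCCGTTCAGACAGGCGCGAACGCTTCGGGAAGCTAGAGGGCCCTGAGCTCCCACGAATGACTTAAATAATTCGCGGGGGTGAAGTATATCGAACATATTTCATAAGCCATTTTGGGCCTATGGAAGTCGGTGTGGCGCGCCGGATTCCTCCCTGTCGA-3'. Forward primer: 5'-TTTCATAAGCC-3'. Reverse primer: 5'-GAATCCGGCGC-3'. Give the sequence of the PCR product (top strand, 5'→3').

5'-TTTCATAAGCCATTTTGGGCCTATGGAAGTCGGTGTGGCGCGCCGGATTC-3'

The forward primer matches the template at positions 99–109.
The reverse primer's reverse complement is GCGCCGGATTC, which matches the template at positions 138–148.
The product is the template from position 99 through 148 (50 bp).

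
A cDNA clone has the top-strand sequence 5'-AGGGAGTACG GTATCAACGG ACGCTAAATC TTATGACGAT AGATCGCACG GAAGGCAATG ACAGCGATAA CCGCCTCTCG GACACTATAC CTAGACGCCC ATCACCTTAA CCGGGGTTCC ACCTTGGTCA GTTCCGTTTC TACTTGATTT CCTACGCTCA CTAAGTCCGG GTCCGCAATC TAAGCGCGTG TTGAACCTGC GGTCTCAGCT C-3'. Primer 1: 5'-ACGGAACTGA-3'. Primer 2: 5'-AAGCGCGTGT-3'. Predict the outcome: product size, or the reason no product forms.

Primer 1 (ACGGAACTGA) has reverse complement TCAGTTCCGT, which matches the top strand at positions 128–137; primer 1 anneals to the top strand there with its 3' end pointing upstream toward position 128.
Primer 2 (AAGCGCGTGT) matches the top strand directly at positions 182–191; it anneals to the bottom strand with its 3' end pointing downstream toward position 191.
The 3' ends diverge (primer 1 extends toward position 1, primer 2 toward position 211), so the primers never converge on a shared product.

No product — the primers' 3' ends point away from each other.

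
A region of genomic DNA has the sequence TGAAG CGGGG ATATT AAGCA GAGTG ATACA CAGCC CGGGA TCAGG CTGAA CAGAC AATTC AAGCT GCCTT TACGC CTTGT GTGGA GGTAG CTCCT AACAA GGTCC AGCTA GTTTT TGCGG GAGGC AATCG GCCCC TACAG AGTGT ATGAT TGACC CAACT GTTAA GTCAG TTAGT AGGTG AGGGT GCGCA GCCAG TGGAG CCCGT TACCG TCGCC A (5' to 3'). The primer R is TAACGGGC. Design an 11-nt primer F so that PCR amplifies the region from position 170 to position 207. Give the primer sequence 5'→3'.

5'-GTTAGTAGGTG-3'

The reverse primer's reverse complement GCCCGTTA matches the template at positions 200–207; the product starts at position 170.
The forward primer is identical to the top strand over positions 170–180: GTTAGTAGGTG.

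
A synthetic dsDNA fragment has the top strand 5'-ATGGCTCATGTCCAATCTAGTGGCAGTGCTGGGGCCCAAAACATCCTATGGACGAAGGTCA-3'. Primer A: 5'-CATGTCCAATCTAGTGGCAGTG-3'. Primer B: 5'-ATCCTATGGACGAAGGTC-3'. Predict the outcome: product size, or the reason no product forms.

No product — both primers anneal to the same strand and extend in the same direction.

Primer A (CATGTCCAATCTAGTGGCAGTG) matches the top strand at positions 7–28 (3' end points downstream).
Primer B (ATCCTATGGACGAAGGTC) also matches the top strand directly, at positions 43–60 — its reverse complement GACCTTCGTCCATAGGAT is not present.
Both primers anneal to the bottom strand with 3' ends pointing the same way, so neither can prime synthesis back toward the other.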